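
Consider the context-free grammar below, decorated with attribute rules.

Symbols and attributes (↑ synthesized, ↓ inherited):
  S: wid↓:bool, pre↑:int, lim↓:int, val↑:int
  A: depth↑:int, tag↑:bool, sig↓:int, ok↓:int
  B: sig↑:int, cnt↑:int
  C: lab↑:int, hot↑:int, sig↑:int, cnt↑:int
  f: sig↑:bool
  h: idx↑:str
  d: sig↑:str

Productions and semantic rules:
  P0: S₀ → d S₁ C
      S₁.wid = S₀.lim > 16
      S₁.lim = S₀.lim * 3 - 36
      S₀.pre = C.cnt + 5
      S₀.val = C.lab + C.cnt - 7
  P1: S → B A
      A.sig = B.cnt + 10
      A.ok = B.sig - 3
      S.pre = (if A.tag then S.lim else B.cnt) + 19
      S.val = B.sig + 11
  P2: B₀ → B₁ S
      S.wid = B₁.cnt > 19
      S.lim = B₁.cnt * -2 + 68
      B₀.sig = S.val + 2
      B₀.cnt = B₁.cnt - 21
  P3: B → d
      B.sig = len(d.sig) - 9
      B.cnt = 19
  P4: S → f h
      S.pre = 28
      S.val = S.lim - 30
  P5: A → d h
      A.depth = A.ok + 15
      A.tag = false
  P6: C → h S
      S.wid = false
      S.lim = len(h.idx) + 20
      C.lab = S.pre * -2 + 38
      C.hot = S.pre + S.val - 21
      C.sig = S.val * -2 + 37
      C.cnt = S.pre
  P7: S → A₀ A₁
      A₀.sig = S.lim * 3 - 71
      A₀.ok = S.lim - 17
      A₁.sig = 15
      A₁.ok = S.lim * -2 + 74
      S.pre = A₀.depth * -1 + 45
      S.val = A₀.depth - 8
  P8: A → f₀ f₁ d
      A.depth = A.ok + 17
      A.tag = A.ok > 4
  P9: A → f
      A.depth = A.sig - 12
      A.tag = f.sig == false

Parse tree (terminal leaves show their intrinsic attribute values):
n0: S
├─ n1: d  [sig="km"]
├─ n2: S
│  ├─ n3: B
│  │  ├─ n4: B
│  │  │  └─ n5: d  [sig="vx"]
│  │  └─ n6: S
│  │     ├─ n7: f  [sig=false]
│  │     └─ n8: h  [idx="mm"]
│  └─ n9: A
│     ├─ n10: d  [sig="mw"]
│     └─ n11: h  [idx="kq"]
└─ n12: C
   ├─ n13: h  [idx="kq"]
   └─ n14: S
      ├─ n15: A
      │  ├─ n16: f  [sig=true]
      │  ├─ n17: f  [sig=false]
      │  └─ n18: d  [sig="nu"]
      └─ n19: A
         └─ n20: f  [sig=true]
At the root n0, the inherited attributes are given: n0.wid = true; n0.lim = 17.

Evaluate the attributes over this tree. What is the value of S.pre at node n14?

23

1. n0.wid = true  [given at root]
2. n0.lim = 17  [given at root]
3. n1.sig = "km"  [terminal]
4. n2.wid = true  [S₀.lim > 16]
5. n2.lim = 15  [S₀.lim * 3 - 36]
6. n5.sig = "vx"  [terminal]
7. n4.sig = -7  [len(d.sig) - 9]
8. n4.cnt = 19  [19]
9. n6.wid = false  [B₁.cnt > 19]
10. n6.lim = 30  [B₁.cnt * -2 + 68]
11. n7.sig = false  [terminal]
12. n8.idx = "mm"  [terminal]
13. n6.pre = 28  [28]
14. n6.val = 0  [S.lim - 30]
15. n3.sig = 2  [S.val + 2]
16. n3.cnt = -2  [B₁.cnt - 21]
17. n9.sig = 8  [B.cnt + 10]
18. n9.ok = -1  [B.sig - 3]
19. n10.sig = "mw"  [terminal]
20. n11.idx = "kq"  [terminal]
21. n9.depth = 14  [A.ok + 15]
22. n9.tag = false  [false]
23. n2.pre = 17  [(if A.tag then S.lim else B.cnt) + 19]
24. n2.val = 13  [B.sig + 11]
25. n13.idx = "kq"  [terminal]
26. n14.wid = false  [false]
27. n14.lim = 22  [len(h.idx) + 20]
28. n15.sig = -5  [S.lim * 3 - 71]
29. n15.ok = 5  [S.lim - 17]
30. n16.sig = true  [terminal]
31. n17.sig = false  [terminal]
32. n18.sig = "nu"  [terminal]
33. n15.depth = 22  [A.ok + 17]
34. n15.tag = true  [A.ok > 4]
35. n19.sig = 15  [15]
36. n19.ok = 30  [S.lim * -2 + 74]
37. n20.sig = true  [terminal]
38. n19.depth = 3  [A.sig - 12]
39. n19.tag = false  [f.sig == false]
40. n14.pre = 23  [A₀.depth * -1 + 45]
41. n14.val = 14  [A₀.depth - 8]
42. n12.lab = -8  [S.pre * -2 + 38]
43. n12.hot = 16  [S.pre + S.val - 21]
44. n12.sig = 9  [S.val * -2 + 37]
45. n12.cnt = 23  [S.pre]
46. n0.pre = 28  [C.cnt + 5]
47. n0.val = 8  [C.lab + C.cnt - 7]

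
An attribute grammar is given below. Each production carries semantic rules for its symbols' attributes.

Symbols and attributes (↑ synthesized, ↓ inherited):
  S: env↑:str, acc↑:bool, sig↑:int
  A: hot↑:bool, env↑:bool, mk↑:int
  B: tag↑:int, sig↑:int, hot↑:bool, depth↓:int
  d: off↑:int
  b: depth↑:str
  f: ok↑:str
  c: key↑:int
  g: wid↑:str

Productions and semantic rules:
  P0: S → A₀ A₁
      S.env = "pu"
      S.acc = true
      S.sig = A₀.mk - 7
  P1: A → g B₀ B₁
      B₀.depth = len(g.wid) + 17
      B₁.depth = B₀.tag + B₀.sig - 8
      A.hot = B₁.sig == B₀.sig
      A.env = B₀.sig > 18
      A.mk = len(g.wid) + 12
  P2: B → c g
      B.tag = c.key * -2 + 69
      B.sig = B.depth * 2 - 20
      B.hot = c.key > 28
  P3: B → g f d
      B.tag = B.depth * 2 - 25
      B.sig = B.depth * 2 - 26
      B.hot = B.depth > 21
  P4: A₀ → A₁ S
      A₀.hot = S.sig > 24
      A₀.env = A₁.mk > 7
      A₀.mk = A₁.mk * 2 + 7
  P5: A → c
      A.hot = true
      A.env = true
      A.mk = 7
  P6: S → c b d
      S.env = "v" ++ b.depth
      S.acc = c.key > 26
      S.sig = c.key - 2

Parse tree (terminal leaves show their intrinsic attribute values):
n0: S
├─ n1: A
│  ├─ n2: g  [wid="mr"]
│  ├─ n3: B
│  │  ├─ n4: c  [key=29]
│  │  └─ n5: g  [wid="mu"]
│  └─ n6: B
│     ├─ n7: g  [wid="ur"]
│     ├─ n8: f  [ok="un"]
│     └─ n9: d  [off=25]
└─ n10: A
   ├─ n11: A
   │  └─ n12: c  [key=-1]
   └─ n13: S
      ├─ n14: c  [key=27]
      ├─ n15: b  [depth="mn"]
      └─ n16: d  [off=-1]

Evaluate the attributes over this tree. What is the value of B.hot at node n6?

false

1. n2.wid = "mr"  [terminal]
2. n3.depth = 19  [len(g.wid) + 17]
3. n4.key = 29  [terminal]
4. n5.wid = "mu"  [terminal]
5. n3.tag = 11  [c.key * -2 + 69]
6. n3.sig = 18  [B.depth * 2 - 20]
7. n3.hot = true  [c.key > 28]
8. n6.depth = 21  [B₀.tag + B₀.sig - 8]
9. n7.wid = "ur"  [terminal]
10. n8.ok = "un"  [terminal]
11. n9.off = 25  [terminal]
12. n6.tag = 17  [B.depth * 2 - 25]
13. n6.sig = 16  [B.depth * 2 - 26]
14. n6.hot = false  [B.depth > 21]
15. n1.hot = false  [B₁.sig == B₀.sig]
16. n1.env = false  [B₀.sig > 18]
17. n1.mk = 14  [len(g.wid) + 12]
18. n12.key = -1  [terminal]
19. n11.hot = true  [true]
20. n11.env = true  [true]
21. n11.mk = 7  [7]
22. n14.key = 27  [terminal]
23. n15.depth = "mn"  [terminal]
24. n16.off = -1  [terminal]
25. n13.env = "vmn"  ["v" ++ b.depth]
26. n13.acc = true  [c.key > 26]
27. n13.sig = 25  [c.key - 2]
28. n10.hot = true  [S.sig > 24]
29. n10.env = false  [A₁.mk > 7]
30. n10.mk = 21  [A₁.mk * 2 + 7]
31. n0.env = "pu"  ["pu"]
32. n0.acc = true  [true]
33. n0.sig = 7  [A₀.mk - 7]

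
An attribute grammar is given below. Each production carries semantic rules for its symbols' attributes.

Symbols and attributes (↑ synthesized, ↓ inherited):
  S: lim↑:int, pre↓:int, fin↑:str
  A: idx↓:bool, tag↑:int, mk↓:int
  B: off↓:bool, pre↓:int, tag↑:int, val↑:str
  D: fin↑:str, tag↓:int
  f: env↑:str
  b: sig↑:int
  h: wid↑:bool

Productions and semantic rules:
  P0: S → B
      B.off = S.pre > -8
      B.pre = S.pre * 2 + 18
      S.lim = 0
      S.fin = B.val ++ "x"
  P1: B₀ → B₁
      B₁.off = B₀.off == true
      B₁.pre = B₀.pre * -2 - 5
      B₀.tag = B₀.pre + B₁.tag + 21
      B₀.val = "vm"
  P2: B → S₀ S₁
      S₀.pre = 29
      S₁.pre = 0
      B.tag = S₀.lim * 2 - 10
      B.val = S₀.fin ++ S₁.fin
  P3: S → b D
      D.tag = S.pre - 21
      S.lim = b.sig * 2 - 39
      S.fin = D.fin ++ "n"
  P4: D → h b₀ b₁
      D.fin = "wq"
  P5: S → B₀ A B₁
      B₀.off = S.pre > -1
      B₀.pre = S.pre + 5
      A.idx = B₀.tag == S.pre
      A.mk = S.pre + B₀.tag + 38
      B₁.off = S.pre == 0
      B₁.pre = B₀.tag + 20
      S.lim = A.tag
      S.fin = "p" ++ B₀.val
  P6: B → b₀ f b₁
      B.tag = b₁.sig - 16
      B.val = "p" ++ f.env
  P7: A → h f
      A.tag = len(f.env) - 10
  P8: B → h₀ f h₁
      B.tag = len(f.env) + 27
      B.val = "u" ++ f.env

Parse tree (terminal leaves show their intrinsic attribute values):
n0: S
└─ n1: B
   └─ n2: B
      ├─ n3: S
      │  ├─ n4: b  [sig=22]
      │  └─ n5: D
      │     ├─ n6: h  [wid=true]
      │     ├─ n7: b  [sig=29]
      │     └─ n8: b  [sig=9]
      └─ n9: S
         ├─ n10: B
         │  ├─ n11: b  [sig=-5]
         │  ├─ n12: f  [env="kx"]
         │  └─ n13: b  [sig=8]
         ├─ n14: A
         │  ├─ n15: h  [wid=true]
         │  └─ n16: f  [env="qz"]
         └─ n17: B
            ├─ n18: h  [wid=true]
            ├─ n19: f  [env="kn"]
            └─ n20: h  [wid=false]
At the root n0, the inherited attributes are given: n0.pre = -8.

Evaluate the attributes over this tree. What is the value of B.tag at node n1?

23

1. n0.pre = -8  [given at root]
2. n1.off = false  [S.pre > -8]
3. n1.pre = 2  [S.pre * 2 + 18]
4. n2.off = false  [B₀.off == true]
5. n2.pre = -9  [B₀.pre * -2 - 5]
6. n3.pre = 29  [29]
7. n4.sig = 22  [terminal]
8. n5.tag = 8  [S.pre - 21]
9. n6.wid = true  [terminal]
10. n7.sig = 29  [terminal]
11. n8.sig = 9  [terminal]
12. n5.fin = "wq"  ["wq"]
13. n3.lim = 5  [b.sig * 2 - 39]
14. n3.fin = "wqn"  [D.fin ++ "n"]
15. n9.pre = 0  [0]
16. n10.off = true  [S.pre > -1]
17. n10.pre = 5  [S.pre + 5]
18. n11.sig = -5  [terminal]
19. n12.env = "kx"  [terminal]
20. n13.sig = 8  [terminal]
21. n10.tag = -8  [b₁.sig - 16]
22. n10.val = "pkx"  ["p" ++ f.env]
23. n14.idx = false  [B₀.tag == S.pre]
24. n14.mk = 30  [S.pre + B₀.tag + 38]
25. n15.wid = true  [terminal]
26. n16.env = "qz"  [terminal]
27. n14.tag = -8  [len(f.env) - 10]
28. n17.off = true  [S.pre == 0]
29. n17.pre = 12  [B₀.tag + 20]
30. n18.wid = true  [terminal]
31. n19.env = "kn"  [terminal]
32. n20.wid = false  [terminal]
33. n17.tag = 29  [len(f.env) + 27]
34. n17.val = "ukn"  ["u" ++ f.env]
35. n9.lim = -8  [A.tag]
36. n9.fin = "ppkx"  ["p" ++ B₀.val]
37. n2.tag = 0  [S₀.lim * 2 - 10]
38. n2.val = "wqnppkx"  [S₀.fin ++ S₁.fin]
39. n1.tag = 23  [B₀.pre + B₁.tag + 21]
40. n1.val = "vm"  ["vm"]
41. n0.lim = 0  [0]
42. n0.fin = "vmx"  [B.val ++ "x"]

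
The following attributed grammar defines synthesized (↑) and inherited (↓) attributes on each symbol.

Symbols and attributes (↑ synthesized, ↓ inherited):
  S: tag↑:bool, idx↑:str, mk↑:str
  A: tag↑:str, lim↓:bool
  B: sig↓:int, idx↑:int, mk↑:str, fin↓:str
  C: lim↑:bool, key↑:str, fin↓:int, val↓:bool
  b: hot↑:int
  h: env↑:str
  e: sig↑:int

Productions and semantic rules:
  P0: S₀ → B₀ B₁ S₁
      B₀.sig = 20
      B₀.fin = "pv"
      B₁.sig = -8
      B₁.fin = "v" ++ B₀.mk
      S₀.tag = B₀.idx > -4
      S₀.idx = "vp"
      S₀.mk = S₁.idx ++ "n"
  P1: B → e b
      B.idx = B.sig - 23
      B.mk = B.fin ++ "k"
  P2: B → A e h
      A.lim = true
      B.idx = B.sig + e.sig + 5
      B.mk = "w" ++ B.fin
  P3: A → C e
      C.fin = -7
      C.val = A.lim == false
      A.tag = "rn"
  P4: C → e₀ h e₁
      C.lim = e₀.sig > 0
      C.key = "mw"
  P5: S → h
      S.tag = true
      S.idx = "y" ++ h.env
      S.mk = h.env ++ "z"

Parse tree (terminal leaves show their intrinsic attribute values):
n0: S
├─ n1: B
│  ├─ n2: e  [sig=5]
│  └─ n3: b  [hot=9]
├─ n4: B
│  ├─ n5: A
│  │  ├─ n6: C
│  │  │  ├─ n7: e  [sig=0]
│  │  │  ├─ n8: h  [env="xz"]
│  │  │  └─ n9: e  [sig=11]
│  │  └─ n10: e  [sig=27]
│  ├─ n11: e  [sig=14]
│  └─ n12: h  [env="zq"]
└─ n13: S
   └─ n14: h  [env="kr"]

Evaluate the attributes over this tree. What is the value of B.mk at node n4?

"wvpvk"

1. n1.sig = 20  [20]
2. n1.fin = "pv"  ["pv"]
3. n2.sig = 5  [terminal]
4. n3.hot = 9  [terminal]
5. n1.idx = -3  [B.sig - 23]
6. n1.mk = "pvk"  [B.fin ++ "k"]
7. n4.sig = -8  [-8]
8. n4.fin = "vpvk"  ["v" ++ B₀.mk]
9. n5.lim = true  [true]
10. n6.fin = -7  [-7]
11. n6.val = false  [A.lim == false]
12. n7.sig = 0  [terminal]
13. n8.env = "xz"  [terminal]
14. n9.sig = 11  [terminal]
15. n6.lim = false  [e₀.sig > 0]
16. n6.key = "mw"  ["mw"]
17. n10.sig = 27  [terminal]
18. n5.tag = "rn"  ["rn"]
19. n11.sig = 14  [terminal]
20. n12.env = "zq"  [terminal]
21. n4.idx = 11  [B.sig + e.sig + 5]
22. n4.mk = "wvpvk"  ["w" ++ B.fin]
23. n14.env = "kr"  [terminal]
24. n13.tag = true  [true]
25. n13.idx = "ykr"  ["y" ++ h.env]
26. n13.mk = "krz"  [h.env ++ "z"]
27. n0.tag = true  [B₀.idx > -4]
28. n0.idx = "vp"  ["vp"]
29. n0.mk = "ykrn"  [S₁.idx ++ "n"]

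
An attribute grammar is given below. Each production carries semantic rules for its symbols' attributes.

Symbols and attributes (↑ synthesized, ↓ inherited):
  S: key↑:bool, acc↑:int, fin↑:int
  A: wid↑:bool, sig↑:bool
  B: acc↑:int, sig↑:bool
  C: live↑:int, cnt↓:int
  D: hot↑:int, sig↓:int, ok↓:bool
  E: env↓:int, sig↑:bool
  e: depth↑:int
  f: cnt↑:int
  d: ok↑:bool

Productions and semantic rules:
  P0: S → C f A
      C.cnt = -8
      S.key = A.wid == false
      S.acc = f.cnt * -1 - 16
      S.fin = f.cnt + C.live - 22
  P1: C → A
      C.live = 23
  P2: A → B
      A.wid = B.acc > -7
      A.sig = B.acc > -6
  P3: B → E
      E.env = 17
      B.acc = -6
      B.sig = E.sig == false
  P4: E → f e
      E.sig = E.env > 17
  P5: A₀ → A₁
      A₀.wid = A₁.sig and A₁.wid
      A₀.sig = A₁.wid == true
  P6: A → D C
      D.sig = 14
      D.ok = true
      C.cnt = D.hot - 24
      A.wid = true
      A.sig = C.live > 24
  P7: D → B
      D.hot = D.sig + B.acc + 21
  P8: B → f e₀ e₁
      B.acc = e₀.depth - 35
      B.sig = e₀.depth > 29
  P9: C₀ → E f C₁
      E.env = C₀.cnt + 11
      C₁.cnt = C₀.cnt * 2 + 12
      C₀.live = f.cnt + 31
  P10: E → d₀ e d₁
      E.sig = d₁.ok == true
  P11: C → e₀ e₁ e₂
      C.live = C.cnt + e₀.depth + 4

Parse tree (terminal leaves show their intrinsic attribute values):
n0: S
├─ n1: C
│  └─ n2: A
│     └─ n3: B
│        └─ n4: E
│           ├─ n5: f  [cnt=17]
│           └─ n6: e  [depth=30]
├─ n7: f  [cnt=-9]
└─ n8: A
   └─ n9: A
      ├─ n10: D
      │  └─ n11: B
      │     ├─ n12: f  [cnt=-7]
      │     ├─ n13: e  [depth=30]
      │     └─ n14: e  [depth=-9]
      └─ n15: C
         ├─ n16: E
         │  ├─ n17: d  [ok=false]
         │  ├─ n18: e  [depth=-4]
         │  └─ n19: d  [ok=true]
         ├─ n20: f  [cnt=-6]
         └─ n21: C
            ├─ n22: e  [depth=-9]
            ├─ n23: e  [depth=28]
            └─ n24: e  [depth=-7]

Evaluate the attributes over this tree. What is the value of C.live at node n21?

1. n1.cnt = -8  [-8]
2. n4.env = 17  [17]
3. n5.cnt = 17  [terminal]
4. n6.depth = 30  [terminal]
5. n4.sig = false  [E.env > 17]
6. n3.acc = -6  [-6]
7. n3.sig = true  [E.sig == false]
8. n2.wid = true  [B.acc > -7]
9. n2.sig = false  [B.acc > -6]
10. n1.live = 23  [23]
11. n7.cnt = -9  [terminal]
12. n10.sig = 14  [14]
13. n10.ok = true  [true]
14. n12.cnt = -7  [terminal]
15. n13.depth = 30  [terminal]
16. n14.depth = -9  [terminal]
17. n11.acc = -5  [e₀.depth - 35]
18. n11.sig = true  [e₀.depth > 29]
19. n10.hot = 30  [D.sig + B.acc + 21]
20. n15.cnt = 6  [D.hot - 24]
21. n16.env = 17  [C₀.cnt + 11]
22. n17.ok = false  [terminal]
23. n18.depth = -4  [terminal]
24. n19.ok = true  [terminal]
25. n16.sig = true  [d₁.ok == true]
26. n20.cnt = -6  [terminal]
27. n21.cnt = 24  [C₀.cnt * 2 + 12]
28. n22.depth = -9  [terminal]
29. n23.depth = 28  [terminal]
30. n24.depth = -7  [terminal]
31. n21.live = 19  [C.cnt + e₀.depth + 4]
32. n15.live = 25  [f.cnt + 31]
33. n9.wid = true  [true]
34. n9.sig = true  [C.live > 24]
35. n8.wid = true  [A₁.sig and A₁.wid]
36. n8.sig = true  [A₁.wid == true]
37. n0.key = false  [A.wid == false]
38. n0.acc = -7  [f.cnt * -1 - 16]
39. n0.fin = -8  [f.cnt + C.live - 22]

19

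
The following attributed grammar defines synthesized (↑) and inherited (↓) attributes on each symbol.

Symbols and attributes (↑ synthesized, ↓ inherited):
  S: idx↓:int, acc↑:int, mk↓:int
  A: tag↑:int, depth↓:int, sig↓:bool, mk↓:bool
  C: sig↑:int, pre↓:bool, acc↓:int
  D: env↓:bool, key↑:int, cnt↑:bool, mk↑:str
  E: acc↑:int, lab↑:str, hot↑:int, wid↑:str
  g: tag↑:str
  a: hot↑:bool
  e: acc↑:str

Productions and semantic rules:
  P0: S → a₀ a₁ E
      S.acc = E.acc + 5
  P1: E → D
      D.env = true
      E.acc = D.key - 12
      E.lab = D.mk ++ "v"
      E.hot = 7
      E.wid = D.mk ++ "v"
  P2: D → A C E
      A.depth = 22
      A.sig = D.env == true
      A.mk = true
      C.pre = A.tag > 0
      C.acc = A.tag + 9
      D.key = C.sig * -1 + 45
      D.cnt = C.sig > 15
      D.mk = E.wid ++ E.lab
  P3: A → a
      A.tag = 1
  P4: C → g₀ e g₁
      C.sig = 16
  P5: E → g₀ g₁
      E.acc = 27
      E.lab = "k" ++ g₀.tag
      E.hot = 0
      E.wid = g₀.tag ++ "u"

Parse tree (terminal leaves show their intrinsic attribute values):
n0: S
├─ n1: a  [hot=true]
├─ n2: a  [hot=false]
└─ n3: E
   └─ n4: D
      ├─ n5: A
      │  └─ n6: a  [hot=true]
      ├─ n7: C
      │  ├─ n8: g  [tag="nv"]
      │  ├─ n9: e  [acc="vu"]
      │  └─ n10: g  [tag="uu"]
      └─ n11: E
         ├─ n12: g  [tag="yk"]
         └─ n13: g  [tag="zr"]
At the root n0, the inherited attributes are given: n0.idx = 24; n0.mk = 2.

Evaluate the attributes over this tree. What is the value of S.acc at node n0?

1. n0.idx = 24  [given at root]
2. n0.mk = 2  [given at root]
3. n1.hot = true  [terminal]
4. n2.hot = false  [terminal]
5. n4.env = true  [true]
6. n5.depth = 22  [22]
7. n5.sig = true  [D.env == true]
8. n5.mk = true  [true]
9. n6.hot = true  [terminal]
10. n5.tag = 1  [1]
11. n7.pre = true  [A.tag > 0]
12. n7.acc = 10  [A.tag + 9]
13. n8.tag = "nv"  [terminal]
14. n9.acc = "vu"  [terminal]
15. n10.tag = "uu"  [terminal]
16. n7.sig = 16  [16]
17. n12.tag = "yk"  [terminal]
18. n13.tag = "zr"  [terminal]
19. n11.acc = 27  [27]
20. n11.lab = "kyk"  ["k" ++ g₀.tag]
21. n11.hot = 0  [0]
22. n11.wid = "yku"  [g₀.tag ++ "u"]
23. n4.key = 29  [C.sig * -1 + 45]
24. n4.cnt = true  [C.sig > 15]
25. n4.mk = "ykukyk"  [E.wid ++ E.lab]
26. n3.acc = 17  [D.key - 12]
27. n3.lab = "ykukykv"  [D.mk ++ "v"]
28. n3.hot = 7  [7]
29. n3.wid = "ykukykv"  [D.mk ++ "v"]
30. n0.acc = 22  [E.acc + 5]

22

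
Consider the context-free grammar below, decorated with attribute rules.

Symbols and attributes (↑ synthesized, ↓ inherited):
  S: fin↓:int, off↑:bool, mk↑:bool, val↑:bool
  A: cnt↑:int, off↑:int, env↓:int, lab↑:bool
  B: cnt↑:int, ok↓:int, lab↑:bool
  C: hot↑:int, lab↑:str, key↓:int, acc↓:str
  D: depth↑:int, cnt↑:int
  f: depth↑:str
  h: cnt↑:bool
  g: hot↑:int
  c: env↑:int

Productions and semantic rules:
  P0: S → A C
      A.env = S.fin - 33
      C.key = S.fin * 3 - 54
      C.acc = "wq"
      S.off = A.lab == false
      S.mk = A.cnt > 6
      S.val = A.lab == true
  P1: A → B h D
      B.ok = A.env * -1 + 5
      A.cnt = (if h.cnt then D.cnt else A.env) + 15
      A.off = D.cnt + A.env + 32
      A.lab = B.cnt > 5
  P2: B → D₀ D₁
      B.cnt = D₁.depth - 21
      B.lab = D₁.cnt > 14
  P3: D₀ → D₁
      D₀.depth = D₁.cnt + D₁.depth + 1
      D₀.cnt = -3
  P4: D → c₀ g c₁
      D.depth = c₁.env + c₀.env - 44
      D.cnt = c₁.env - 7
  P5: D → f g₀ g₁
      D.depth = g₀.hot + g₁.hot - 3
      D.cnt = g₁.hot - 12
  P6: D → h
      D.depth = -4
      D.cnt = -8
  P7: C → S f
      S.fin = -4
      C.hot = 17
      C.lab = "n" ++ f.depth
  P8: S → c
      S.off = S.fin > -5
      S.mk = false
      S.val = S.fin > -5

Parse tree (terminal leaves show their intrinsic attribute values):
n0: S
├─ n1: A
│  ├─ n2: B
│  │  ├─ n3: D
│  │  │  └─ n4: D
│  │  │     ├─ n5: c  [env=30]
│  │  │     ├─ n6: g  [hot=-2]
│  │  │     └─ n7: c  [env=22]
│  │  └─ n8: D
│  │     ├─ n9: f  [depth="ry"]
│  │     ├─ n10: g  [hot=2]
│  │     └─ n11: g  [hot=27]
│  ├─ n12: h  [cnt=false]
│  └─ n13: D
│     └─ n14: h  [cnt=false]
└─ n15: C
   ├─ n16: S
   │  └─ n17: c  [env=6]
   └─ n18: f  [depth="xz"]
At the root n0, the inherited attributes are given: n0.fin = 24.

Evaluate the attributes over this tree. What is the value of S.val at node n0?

1. n0.fin = 24  [given at root]
2. n1.env = -9  [S.fin - 33]
3. n2.ok = 14  [A.env * -1 + 5]
4. n5.env = 30  [terminal]
5. n6.hot = -2  [terminal]
6. n7.env = 22  [terminal]
7. n4.depth = 8  [c₁.env + c₀.env - 44]
8. n4.cnt = 15  [c₁.env - 7]
9. n3.depth = 24  [D₁.cnt + D₁.depth + 1]
10. n3.cnt = -3  [-3]
11. n9.depth = "ry"  [terminal]
12. n10.hot = 2  [terminal]
13. n11.hot = 27  [terminal]
14. n8.depth = 26  [g₀.hot + g₁.hot - 3]
15. n8.cnt = 15  [g₁.hot - 12]
16. n2.cnt = 5  [D₁.depth - 21]
17. n2.lab = true  [D₁.cnt > 14]
18. n12.cnt = false  [terminal]
19. n14.cnt = false  [terminal]
20. n13.depth = -4  [-4]
21. n13.cnt = -8  [-8]
22. n1.cnt = 6  [(if h.cnt then D.cnt else A.env) + 15]
23. n1.off = 15  [D.cnt + A.env + 32]
24. n1.lab = false  [B.cnt > 5]
25. n15.key = 18  [S.fin * 3 - 54]
26. n15.acc = "wq"  ["wq"]
27. n16.fin = -4  [-4]
28. n17.env = 6  [terminal]
29. n16.off = true  [S.fin > -5]
30. n16.mk = false  [false]
31. n16.val = true  [S.fin > -5]
32. n18.depth = "xz"  [terminal]
33. n15.hot = 17  [17]
34. n15.lab = "nxz"  ["n" ++ f.depth]
35. n0.off = true  [A.lab == false]
36. n0.mk = false  [A.cnt > 6]
37. n0.val = false  [A.lab == true]

false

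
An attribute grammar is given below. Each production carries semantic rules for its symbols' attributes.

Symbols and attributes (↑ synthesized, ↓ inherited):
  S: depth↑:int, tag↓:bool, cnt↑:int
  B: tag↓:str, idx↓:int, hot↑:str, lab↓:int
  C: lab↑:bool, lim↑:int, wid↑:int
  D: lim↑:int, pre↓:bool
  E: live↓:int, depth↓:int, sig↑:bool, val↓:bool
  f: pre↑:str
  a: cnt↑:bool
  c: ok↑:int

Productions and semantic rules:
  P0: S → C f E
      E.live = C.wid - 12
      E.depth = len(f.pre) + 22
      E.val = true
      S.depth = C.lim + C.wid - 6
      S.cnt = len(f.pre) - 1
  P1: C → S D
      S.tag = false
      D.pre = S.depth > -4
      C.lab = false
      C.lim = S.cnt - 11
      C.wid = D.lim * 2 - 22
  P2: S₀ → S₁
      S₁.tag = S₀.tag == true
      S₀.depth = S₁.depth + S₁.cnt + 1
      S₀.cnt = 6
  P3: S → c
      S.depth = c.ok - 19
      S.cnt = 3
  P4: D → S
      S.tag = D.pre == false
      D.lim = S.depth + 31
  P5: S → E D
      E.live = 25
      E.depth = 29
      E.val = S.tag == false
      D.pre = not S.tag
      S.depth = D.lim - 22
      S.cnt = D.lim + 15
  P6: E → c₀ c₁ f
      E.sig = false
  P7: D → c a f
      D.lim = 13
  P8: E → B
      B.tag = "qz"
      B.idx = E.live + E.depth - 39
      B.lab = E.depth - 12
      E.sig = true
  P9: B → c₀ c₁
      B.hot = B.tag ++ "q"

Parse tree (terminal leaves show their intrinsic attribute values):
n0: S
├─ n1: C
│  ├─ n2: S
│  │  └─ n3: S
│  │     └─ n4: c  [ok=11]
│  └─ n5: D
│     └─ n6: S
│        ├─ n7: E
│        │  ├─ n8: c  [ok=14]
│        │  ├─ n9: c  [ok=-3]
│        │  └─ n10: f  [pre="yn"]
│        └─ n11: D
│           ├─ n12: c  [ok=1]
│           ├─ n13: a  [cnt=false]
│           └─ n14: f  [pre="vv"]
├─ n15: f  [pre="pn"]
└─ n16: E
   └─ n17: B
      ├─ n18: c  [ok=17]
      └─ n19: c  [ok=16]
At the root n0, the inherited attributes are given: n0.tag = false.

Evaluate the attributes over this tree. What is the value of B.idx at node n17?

-5

1. n0.tag = false  [given at root]
2. n2.tag = false  [false]
3. n3.tag = false  [S₀.tag == true]
4. n4.ok = 11  [terminal]
5. n3.depth = -8  [c.ok - 19]
6. n3.cnt = 3  [3]
7. n2.depth = -4  [S₁.depth + S₁.cnt + 1]
8. n2.cnt = 6  [6]
9. n5.pre = false  [S.depth > -4]
10. n6.tag = true  [D.pre == false]
11. n7.live = 25  [25]
12. n7.depth = 29  [29]
13. n7.val = false  [S.tag == false]
14. n8.ok = 14  [terminal]
15. n9.ok = -3  [terminal]
16. n10.pre = "yn"  [terminal]
17. n7.sig = false  [false]
18. n11.pre = false  [not S.tag]
19. n12.ok = 1  [terminal]
20. n13.cnt = false  [terminal]
21. n14.pre = "vv"  [terminal]
22. n11.lim = 13  [13]
23. n6.depth = -9  [D.lim - 22]
24. n6.cnt = 28  [D.lim + 15]
25. n5.lim = 22  [S.depth + 31]
26. n1.lab = false  [false]
27. n1.lim = -5  [S.cnt - 11]
28. n1.wid = 22  [D.lim * 2 - 22]
29. n15.pre = "pn"  [terminal]
30. n16.live = 10  [C.wid - 12]
31. n16.depth = 24  [len(f.pre) + 22]
32. n16.val = true  [true]
33. n17.tag = "qz"  ["qz"]
34. n17.idx = -5  [E.live + E.depth - 39]
35. n17.lab = 12  [E.depth - 12]
36. n18.ok = 17  [terminal]
37. n19.ok = 16  [terminal]
38. n17.hot = "qzq"  [B.tag ++ "q"]
39. n16.sig = true  [true]
40. n0.depth = 11  [C.lim + C.wid - 6]
41. n0.cnt = 1  [len(f.pre) - 1]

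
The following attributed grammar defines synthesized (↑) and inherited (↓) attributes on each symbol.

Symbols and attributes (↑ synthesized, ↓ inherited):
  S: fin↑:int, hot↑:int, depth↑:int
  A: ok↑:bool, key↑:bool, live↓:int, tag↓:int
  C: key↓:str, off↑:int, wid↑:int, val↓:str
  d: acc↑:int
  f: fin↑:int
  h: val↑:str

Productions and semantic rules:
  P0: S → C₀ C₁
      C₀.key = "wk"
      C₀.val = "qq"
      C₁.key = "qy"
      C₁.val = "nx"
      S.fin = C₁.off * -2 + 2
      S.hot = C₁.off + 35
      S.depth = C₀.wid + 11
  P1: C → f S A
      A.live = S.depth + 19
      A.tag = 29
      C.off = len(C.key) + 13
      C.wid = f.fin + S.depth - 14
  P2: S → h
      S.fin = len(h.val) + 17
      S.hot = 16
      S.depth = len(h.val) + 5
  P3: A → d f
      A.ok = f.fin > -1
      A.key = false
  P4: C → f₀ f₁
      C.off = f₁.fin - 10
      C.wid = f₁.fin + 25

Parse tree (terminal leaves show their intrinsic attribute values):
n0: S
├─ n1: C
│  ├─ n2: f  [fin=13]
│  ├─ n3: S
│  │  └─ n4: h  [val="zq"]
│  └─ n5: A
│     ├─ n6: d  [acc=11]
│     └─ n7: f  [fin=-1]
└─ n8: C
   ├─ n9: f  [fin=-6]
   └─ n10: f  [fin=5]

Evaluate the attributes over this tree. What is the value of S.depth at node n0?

17

1. n1.key = "wk"  ["wk"]
2. n1.val = "qq"  ["qq"]
3. n2.fin = 13  [terminal]
4. n4.val = "zq"  [terminal]
5. n3.fin = 19  [len(h.val) + 17]
6. n3.hot = 16  [16]
7. n3.depth = 7  [len(h.val) + 5]
8. n5.live = 26  [S.depth + 19]
9. n5.tag = 29  [29]
10. n6.acc = 11  [terminal]
11. n7.fin = -1  [terminal]
12. n5.ok = false  [f.fin > -1]
13. n5.key = false  [false]
14. n1.off = 15  [len(C.key) + 13]
15. n1.wid = 6  [f.fin + S.depth - 14]
16. n8.key = "qy"  ["qy"]
17. n8.val = "nx"  ["nx"]
18. n9.fin = -6  [terminal]
19. n10.fin = 5  [terminal]
20. n8.off = -5  [f₁.fin - 10]
21. n8.wid = 30  [f₁.fin + 25]
22. n0.fin = 12  [C₁.off * -2 + 2]
23. n0.hot = 30  [C₁.off + 35]
24. n0.depth = 17  [C₀.wid + 11]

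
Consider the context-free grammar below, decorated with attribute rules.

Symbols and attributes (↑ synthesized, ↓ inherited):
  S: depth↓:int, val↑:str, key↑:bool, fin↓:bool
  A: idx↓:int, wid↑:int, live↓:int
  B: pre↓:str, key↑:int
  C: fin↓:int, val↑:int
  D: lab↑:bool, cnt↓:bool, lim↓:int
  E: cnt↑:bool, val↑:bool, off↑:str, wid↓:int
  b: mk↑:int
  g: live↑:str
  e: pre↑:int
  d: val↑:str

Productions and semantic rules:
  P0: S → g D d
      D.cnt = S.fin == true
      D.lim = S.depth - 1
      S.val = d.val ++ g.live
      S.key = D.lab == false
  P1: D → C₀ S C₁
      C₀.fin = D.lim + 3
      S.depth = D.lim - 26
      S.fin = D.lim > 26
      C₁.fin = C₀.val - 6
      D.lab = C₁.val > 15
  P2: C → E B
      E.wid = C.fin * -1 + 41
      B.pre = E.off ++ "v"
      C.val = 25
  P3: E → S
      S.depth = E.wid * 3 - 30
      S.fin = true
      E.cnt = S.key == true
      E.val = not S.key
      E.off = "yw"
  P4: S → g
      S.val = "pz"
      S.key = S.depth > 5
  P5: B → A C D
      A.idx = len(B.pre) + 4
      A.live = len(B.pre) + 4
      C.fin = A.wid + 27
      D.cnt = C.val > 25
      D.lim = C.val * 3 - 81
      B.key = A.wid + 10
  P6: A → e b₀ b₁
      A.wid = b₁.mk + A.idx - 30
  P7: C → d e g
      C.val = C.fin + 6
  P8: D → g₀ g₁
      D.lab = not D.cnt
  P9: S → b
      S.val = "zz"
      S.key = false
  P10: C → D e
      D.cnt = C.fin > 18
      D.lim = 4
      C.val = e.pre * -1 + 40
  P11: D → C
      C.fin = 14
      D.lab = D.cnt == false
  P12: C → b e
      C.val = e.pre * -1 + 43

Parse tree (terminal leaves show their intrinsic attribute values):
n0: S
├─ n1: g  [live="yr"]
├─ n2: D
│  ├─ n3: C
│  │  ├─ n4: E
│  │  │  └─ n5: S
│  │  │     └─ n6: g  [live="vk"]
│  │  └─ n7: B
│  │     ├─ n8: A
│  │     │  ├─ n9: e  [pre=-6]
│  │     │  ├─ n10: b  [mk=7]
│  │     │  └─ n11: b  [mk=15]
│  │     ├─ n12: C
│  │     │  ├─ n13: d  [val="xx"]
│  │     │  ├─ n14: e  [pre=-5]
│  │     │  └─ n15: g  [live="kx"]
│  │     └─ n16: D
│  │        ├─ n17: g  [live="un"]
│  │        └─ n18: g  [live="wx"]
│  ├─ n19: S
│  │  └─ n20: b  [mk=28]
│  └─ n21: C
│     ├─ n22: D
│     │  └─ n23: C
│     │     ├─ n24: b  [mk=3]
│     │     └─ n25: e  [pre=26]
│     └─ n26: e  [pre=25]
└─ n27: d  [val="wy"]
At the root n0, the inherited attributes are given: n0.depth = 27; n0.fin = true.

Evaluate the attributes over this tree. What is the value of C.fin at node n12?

19

1. n0.depth = 27  [given at root]
2. n0.fin = true  [given at root]
3. n1.live = "yr"  [terminal]
4. n2.cnt = true  [S.fin == true]
5. n2.lim = 26  [S.depth - 1]
6. n3.fin = 29  [D.lim + 3]
7. n4.wid = 12  [C.fin * -1 + 41]
8. n5.depth = 6  [E.wid * 3 - 30]
9. n5.fin = true  [true]
10. n6.live = "vk"  [terminal]
11. n5.val = "pz"  ["pz"]
12. n5.key = true  [S.depth > 5]
13. n4.cnt = true  [S.key == true]
14. n4.val = false  [not S.key]
15. n4.off = "yw"  ["yw"]
16. n7.pre = "ywv"  [E.off ++ "v"]
17. n8.idx = 7  [len(B.pre) + 4]
18. n8.live = 7  [len(B.pre) + 4]
19. n9.pre = -6  [terminal]
20. n10.mk = 7  [terminal]
21. n11.mk = 15  [terminal]
22. n8.wid = -8  [b₁.mk + A.idx - 30]
23. n12.fin = 19  [A.wid + 27]
24. n13.val = "xx"  [terminal]
25. n14.pre = -5  [terminal]
26. n15.live = "kx"  [terminal]
27. n12.val = 25  [C.fin + 6]
28. n16.cnt = false  [C.val > 25]
29. n16.lim = -6  [C.val * 3 - 81]
30. n17.live = "un"  [terminal]
31. n18.live = "wx"  [terminal]
32. n16.lab = true  [not D.cnt]
33. n7.key = 2  [A.wid + 10]
34. n3.val = 25  [25]
35. n19.depth = 0  [D.lim - 26]
36. n19.fin = false  [D.lim > 26]
37. n20.mk = 28  [terminal]
38. n19.val = "zz"  ["zz"]
39. n19.key = false  [false]
40. n21.fin = 19  [C₀.val - 6]
41. n22.cnt = true  [C.fin > 18]
42. n22.lim = 4  [4]
43. n23.fin = 14  [14]
44. n24.mk = 3  [terminal]
45. n25.pre = 26  [terminal]
46. n23.val = 17  [e.pre * -1 + 43]
47. n22.lab = false  [D.cnt == false]
48. n26.pre = 25  [terminal]
49. n21.val = 15  [e.pre * -1 + 40]
50. n2.lab = false  [C₁.val > 15]
51. n27.val = "wy"  [terminal]
52. n0.val = "wyyr"  [d.val ++ g.live]
53. n0.key = true  [D.lab == false]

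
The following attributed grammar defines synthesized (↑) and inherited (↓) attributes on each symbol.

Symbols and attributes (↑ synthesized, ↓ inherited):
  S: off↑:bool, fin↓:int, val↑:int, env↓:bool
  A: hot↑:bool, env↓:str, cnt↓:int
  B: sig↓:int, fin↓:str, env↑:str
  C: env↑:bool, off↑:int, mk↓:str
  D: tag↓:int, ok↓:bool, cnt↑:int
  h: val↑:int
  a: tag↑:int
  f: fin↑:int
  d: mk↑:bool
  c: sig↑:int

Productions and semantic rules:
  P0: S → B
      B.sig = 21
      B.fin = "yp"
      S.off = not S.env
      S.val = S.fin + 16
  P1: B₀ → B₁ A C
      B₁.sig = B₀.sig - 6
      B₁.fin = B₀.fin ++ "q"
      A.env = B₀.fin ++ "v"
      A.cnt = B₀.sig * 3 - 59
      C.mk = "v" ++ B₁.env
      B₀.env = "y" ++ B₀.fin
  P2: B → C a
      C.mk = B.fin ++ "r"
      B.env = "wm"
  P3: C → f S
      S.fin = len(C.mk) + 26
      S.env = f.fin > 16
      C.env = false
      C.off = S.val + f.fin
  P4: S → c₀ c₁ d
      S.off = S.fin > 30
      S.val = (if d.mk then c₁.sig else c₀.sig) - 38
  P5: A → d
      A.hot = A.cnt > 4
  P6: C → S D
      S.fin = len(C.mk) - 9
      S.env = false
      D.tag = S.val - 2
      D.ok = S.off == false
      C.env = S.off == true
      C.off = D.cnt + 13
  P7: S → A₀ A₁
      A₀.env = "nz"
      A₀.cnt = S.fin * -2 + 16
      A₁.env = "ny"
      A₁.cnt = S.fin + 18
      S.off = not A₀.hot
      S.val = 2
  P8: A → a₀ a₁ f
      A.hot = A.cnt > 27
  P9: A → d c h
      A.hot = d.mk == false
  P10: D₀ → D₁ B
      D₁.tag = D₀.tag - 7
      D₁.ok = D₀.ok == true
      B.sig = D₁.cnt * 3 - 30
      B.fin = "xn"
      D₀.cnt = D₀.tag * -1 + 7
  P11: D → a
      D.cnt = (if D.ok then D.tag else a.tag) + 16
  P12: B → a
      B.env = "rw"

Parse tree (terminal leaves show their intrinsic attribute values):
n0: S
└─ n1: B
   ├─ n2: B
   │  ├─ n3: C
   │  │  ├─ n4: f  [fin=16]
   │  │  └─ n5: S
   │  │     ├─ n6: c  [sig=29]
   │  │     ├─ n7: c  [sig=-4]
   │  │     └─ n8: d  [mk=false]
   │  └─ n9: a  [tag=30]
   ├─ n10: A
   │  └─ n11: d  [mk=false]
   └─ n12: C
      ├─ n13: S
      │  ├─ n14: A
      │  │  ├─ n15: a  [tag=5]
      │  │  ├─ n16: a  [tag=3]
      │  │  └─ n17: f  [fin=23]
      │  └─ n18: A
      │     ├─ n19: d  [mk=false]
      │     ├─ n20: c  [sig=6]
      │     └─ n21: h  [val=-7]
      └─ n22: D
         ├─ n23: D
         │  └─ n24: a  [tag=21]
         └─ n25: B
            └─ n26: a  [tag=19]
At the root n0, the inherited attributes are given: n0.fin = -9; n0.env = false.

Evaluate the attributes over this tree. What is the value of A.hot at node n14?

1. n0.fin = -9  [given at root]
2. n0.env = false  [given at root]
3. n1.sig = 21  [21]
4. n1.fin = "yp"  ["yp"]
5. n2.sig = 15  [B₀.sig - 6]
6. n2.fin = "ypq"  [B₀.fin ++ "q"]
7. n3.mk = "ypqr"  [B.fin ++ "r"]
8. n4.fin = 16  [terminal]
9. n5.fin = 30  [len(C.mk) + 26]
10. n5.env = false  [f.fin > 16]
11. n6.sig = 29  [terminal]
12. n7.sig = -4  [terminal]
13. n8.mk = false  [terminal]
14. n5.off = false  [S.fin > 30]
15. n5.val = -9  [(if d.mk then c₁.sig else c₀.sig) - 38]
16. n3.env = false  [false]
17. n3.off = 7  [S.val + f.fin]
18. n9.tag = 30  [terminal]
19. n2.env = "wm"  ["wm"]
20. n10.env = "ypv"  [B₀.fin ++ "v"]
21. n10.cnt = 4  [B₀.sig * 3 - 59]
22. n11.mk = false  [terminal]
23. n10.hot = false  [A.cnt > 4]
24. n12.mk = "vwm"  ["v" ++ B₁.env]
25. n13.fin = -6  [len(C.mk) - 9]
26. n13.env = false  [false]
27. n14.env = "nz"  ["nz"]
28. n14.cnt = 28  [S.fin * -2 + 16]
29. n15.tag = 5  [terminal]
30. n16.tag = 3  [terminal]
31. n17.fin = 23  [terminal]
32. n14.hot = true  [A.cnt > 27]
33. n18.env = "ny"  ["ny"]
34. n18.cnt = 12  [S.fin + 18]
35. n19.mk = false  [terminal]
36. n20.sig = 6  [terminal]
37. n21.val = -7  [terminal]
38. n18.hot = true  [d.mk == false]
39. n13.off = false  [not A₀.hot]
40. n13.val = 2  [2]
41. n22.tag = 0  [S.val - 2]
42. n22.ok = true  [S.off == false]
43. n23.tag = -7  [D₀.tag - 7]
44. n23.ok = true  [D₀.ok == true]
45. n24.tag = 21  [terminal]
46. n23.cnt = 9  [(if D.ok then D.tag else a.tag) + 16]
47. n25.sig = -3  [D₁.cnt * 3 - 30]
48. n25.fin = "xn"  ["xn"]
49. n26.tag = 19  [terminal]
50. n25.env = "rw"  ["rw"]
51. n22.cnt = 7  [D₀.tag * -1 + 7]
52. n12.env = false  [S.off == true]
53. n12.off = 20  [D.cnt + 13]
54. n1.env = "yyp"  ["y" ++ B₀.fin]
55. n0.off = true  [not S.env]
56. n0.val = 7  [S.fin + 16]

true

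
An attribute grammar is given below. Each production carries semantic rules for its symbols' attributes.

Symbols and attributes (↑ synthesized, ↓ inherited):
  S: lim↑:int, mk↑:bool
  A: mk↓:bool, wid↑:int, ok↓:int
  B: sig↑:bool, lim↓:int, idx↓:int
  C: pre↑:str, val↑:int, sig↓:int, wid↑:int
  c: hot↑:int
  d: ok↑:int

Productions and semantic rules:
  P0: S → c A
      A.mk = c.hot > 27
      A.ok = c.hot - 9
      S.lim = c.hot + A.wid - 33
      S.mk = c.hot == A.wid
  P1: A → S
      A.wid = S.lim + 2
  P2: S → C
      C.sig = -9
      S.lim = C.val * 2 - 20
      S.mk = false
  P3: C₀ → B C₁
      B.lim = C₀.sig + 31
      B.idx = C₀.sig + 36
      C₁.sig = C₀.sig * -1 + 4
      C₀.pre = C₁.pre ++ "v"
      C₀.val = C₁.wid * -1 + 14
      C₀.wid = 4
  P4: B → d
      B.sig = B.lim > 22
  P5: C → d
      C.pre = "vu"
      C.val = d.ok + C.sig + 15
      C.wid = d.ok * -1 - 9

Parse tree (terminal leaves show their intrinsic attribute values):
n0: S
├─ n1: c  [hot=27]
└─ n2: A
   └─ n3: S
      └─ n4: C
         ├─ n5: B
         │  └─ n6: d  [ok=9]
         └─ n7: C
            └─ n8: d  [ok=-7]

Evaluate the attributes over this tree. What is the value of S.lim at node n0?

8

1. n1.hot = 27  [terminal]
2. n2.mk = false  [c.hot > 27]
3. n2.ok = 18  [c.hot - 9]
4. n4.sig = -9  [-9]
5. n5.lim = 22  [C₀.sig + 31]
6. n5.idx = 27  [C₀.sig + 36]
7. n6.ok = 9  [terminal]
8. n5.sig = false  [B.lim > 22]
9. n7.sig = 13  [C₀.sig * -1 + 4]
10. n8.ok = -7  [terminal]
11. n7.pre = "vu"  ["vu"]
12. n7.val = 21  [d.ok + C.sig + 15]
13. n7.wid = -2  [d.ok * -1 - 9]
14. n4.pre = "vuv"  [C₁.pre ++ "v"]
15. n4.val = 16  [C₁.wid * -1 + 14]
16. n4.wid = 4  [4]
17. n3.lim = 12  [C.val * 2 - 20]
18. n3.mk = false  [false]
19. n2.wid = 14  [S.lim + 2]
20. n0.lim = 8  [c.hot + A.wid - 33]
21. n0.mk = false  [c.hot == A.wid]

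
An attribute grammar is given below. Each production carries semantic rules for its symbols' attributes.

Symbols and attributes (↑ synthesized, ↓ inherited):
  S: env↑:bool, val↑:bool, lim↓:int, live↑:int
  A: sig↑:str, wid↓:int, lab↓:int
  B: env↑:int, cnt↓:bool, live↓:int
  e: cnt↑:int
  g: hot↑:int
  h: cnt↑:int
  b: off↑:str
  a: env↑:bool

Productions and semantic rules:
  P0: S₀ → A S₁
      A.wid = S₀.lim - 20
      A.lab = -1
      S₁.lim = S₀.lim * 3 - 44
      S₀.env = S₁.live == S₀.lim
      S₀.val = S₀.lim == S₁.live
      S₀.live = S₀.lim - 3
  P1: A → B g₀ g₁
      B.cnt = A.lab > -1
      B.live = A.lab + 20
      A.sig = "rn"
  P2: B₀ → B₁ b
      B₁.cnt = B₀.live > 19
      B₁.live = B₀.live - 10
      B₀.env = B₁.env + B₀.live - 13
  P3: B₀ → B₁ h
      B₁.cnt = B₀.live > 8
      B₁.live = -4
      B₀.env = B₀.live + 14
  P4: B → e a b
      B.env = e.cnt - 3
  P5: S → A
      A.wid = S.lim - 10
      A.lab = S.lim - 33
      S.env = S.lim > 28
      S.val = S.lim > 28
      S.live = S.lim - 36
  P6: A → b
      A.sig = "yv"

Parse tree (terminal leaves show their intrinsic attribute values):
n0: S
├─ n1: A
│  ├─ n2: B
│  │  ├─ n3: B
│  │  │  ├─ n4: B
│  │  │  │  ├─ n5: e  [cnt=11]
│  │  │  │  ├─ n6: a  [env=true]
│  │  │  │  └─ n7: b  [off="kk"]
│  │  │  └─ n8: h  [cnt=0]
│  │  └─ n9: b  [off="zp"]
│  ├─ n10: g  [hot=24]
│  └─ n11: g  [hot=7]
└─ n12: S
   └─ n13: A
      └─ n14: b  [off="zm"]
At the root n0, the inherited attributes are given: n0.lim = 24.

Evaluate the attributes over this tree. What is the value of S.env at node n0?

false

1. n0.lim = 24  [given at root]
2. n1.wid = 4  [S₀.lim - 20]
3. n1.lab = -1  [-1]
4. n2.cnt = false  [A.lab > -1]
5. n2.live = 19  [A.lab + 20]
6. n3.cnt = false  [B₀.live > 19]
7. n3.live = 9  [B₀.live - 10]
8. n4.cnt = true  [B₀.live > 8]
9. n4.live = -4  [-4]
10. n5.cnt = 11  [terminal]
11. n6.env = true  [terminal]
12. n7.off = "kk"  [terminal]
13. n4.env = 8  [e.cnt - 3]
14. n8.cnt = 0  [terminal]
15. n3.env = 23  [B₀.live + 14]
16. n9.off = "zp"  [terminal]
17. n2.env = 29  [B₁.env + B₀.live - 13]
18. n10.hot = 24  [terminal]
19. n11.hot = 7  [terminal]
20. n1.sig = "rn"  ["rn"]
21. n12.lim = 28  [S₀.lim * 3 - 44]
22. n13.wid = 18  [S.lim - 10]
23. n13.lab = -5  [S.lim - 33]
24. n14.off = "zm"  [terminal]
25. n13.sig = "yv"  ["yv"]
26. n12.env = false  [S.lim > 28]
27. n12.val = false  [S.lim > 28]
28. n12.live = -8  [S.lim - 36]
29. n0.env = false  [S₁.live == S₀.lim]
30. n0.val = false  [S₀.lim == S₁.live]
31. n0.live = 21  [S₀.lim - 3]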